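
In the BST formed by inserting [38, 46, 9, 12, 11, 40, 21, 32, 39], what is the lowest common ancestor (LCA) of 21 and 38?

Tree insertion order: [38, 46, 9, 12, 11, 40, 21, 32, 39]
Tree (level-order array): [38, 9, 46, None, 12, 40, None, 11, 21, 39, None, None, None, None, 32]
In a BST, the LCA of p=21, q=38 is the first node v on the
root-to-leaf path with p <= v <= q (go left if both < v, right if both > v).
Walk from root:
  at 38: 21 <= 38 <= 38, this is the LCA
LCA = 38


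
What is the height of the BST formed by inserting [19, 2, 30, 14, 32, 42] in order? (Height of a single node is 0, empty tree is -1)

Insertion order: [19, 2, 30, 14, 32, 42]
Tree (level-order array): [19, 2, 30, None, 14, None, 32, None, None, None, 42]
Compute height bottom-up (empty subtree = -1):
  height(14) = 1 + max(-1, -1) = 0
  height(2) = 1 + max(-1, 0) = 1
  height(42) = 1 + max(-1, -1) = 0
  height(32) = 1 + max(-1, 0) = 1
  height(30) = 1 + max(-1, 1) = 2
  height(19) = 1 + max(1, 2) = 3
Height = 3


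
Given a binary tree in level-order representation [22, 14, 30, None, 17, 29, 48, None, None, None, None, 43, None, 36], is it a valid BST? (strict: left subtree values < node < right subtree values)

Level-order array: [22, 14, 30, None, 17, 29, 48, None, None, None, None, 43, None, 36]
Validate using subtree bounds (lo, hi): at each node, require lo < value < hi,
then recurse left with hi=value and right with lo=value.
Preorder trace (stopping at first violation):
  at node 22 with bounds (-inf, +inf): OK
  at node 14 with bounds (-inf, 22): OK
  at node 17 with bounds (14, 22): OK
  at node 30 with bounds (22, +inf): OK
  at node 29 with bounds (22, 30): OK
  at node 48 with bounds (30, +inf): OK
  at node 43 with bounds (30, 48): OK
  at node 36 with bounds (30, 43): OK
No violation found at any node.
Result: Valid BST


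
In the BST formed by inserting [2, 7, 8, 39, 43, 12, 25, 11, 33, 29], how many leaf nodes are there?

Tree built from: [2, 7, 8, 39, 43, 12, 25, 11, 33, 29]
Tree (level-order array): [2, None, 7, None, 8, None, 39, 12, 43, 11, 25, None, None, None, None, None, 33, 29]
Rule: A leaf has 0 children.
Per-node child counts:
  node 2: 1 child(ren)
  node 7: 1 child(ren)
  node 8: 1 child(ren)
  node 39: 2 child(ren)
  node 12: 2 child(ren)
  node 11: 0 child(ren)
  node 25: 1 child(ren)
  node 33: 1 child(ren)
  node 29: 0 child(ren)
  node 43: 0 child(ren)
Matching nodes: [11, 29, 43]
Count of leaf nodes: 3


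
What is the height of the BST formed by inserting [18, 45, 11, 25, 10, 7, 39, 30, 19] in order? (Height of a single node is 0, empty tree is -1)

Insertion order: [18, 45, 11, 25, 10, 7, 39, 30, 19]
Tree (level-order array): [18, 11, 45, 10, None, 25, None, 7, None, 19, 39, None, None, None, None, 30]
Compute height bottom-up (empty subtree = -1):
  height(7) = 1 + max(-1, -1) = 0
  height(10) = 1 + max(0, -1) = 1
  height(11) = 1 + max(1, -1) = 2
  height(19) = 1 + max(-1, -1) = 0
  height(30) = 1 + max(-1, -1) = 0
  height(39) = 1 + max(0, -1) = 1
  height(25) = 1 + max(0, 1) = 2
  height(45) = 1 + max(2, -1) = 3
  height(18) = 1 + max(2, 3) = 4
Height = 4


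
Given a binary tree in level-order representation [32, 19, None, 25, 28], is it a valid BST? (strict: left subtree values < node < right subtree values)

Level-order array: [32, 19, None, 25, 28]
Validate using subtree bounds (lo, hi): at each node, require lo < value < hi,
then recurse left with hi=value and right with lo=value.
Preorder trace (stopping at first violation):
  at node 32 with bounds (-inf, +inf): OK
  at node 19 with bounds (-inf, 32): OK
  at node 25 with bounds (-inf, 19): VIOLATION
Node 25 violates its bound: not (-inf < 25 < 19).
Result: Not a valid BST


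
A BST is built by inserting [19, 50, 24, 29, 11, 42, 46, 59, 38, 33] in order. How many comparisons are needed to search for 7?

Search path for 7: 19 -> 11
Found: False
Comparisons: 2


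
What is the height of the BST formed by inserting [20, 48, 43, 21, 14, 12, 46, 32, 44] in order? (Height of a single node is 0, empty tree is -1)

Insertion order: [20, 48, 43, 21, 14, 12, 46, 32, 44]
Tree (level-order array): [20, 14, 48, 12, None, 43, None, None, None, 21, 46, None, 32, 44]
Compute height bottom-up (empty subtree = -1):
  height(12) = 1 + max(-1, -1) = 0
  height(14) = 1 + max(0, -1) = 1
  height(32) = 1 + max(-1, -1) = 0
  height(21) = 1 + max(-1, 0) = 1
  height(44) = 1 + max(-1, -1) = 0
  height(46) = 1 + max(0, -1) = 1
  height(43) = 1 + max(1, 1) = 2
  height(48) = 1 + max(2, -1) = 3
  height(20) = 1 + max(1, 3) = 4
Height = 4


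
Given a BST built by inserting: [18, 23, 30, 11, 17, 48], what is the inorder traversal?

Tree insertion order: [18, 23, 30, 11, 17, 48]
Tree (level-order array): [18, 11, 23, None, 17, None, 30, None, None, None, 48]
Inorder traversal: [11, 17, 18, 23, 30, 48]


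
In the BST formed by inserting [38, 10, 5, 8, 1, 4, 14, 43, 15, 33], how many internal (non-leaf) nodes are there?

Tree built from: [38, 10, 5, 8, 1, 4, 14, 43, 15, 33]
Tree (level-order array): [38, 10, 43, 5, 14, None, None, 1, 8, None, 15, None, 4, None, None, None, 33]
Rule: An internal node has at least one child.
Per-node child counts:
  node 38: 2 child(ren)
  node 10: 2 child(ren)
  node 5: 2 child(ren)
  node 1: 1 child(ren)
  node 4: 0 child(ren)
  node 8: 0 child(ren)
  node 14: 1 child(ren)
  node 15: 1 child(ren)
  node 33: 0 child(ren)
  node 43: 0 child(ren)
Matching nodes: [38, 10, 5, 1, 14, 15]
Count of internal (non-leaf) nodes: 6


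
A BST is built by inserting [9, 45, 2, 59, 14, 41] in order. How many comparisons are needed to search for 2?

Search path for 2: 9 -> 2
Found: True
Comparisons: 2


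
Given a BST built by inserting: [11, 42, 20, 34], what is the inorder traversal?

Tree insertion order: [11, 42, 20, 34]
Tree (level-order array): [11, None, 42, 20, None, None, 34]
Inorder traversal: [11, 20, 34, 42]


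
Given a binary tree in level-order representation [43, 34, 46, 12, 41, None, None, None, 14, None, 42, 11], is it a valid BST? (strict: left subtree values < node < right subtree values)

Level-order array: [43, 34, 46, 12, 41, None, None, None, 14, None, 42, 11]
Validate using subtree bounds (lo, hi): at each node, require lo < value < hi,
then recurse left with hi=value and right with lo=value.
Preorder trace (stopping at first violation):
  at node 43 with bounds (-inf, +inf): OK
  at node 34 with bounds (-inf, 43): OK
  at node 12 with bounds (-inf, 34): OK
  at node 14 with bounds (12, 34): OK
  at node 11 with bounds (12, 14): VIOLATION
Node 11 violates its bound: not (12 < 11 < 14).
Result: Not a valid BST


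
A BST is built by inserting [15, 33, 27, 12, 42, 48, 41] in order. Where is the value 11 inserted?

Starting tree (level order): [15, 12, 33, None, None, 27, 42, None, None, 41, 48]
Insertion path: 15 -> 12
Result: insert 11 as left child of 12
Final tree (level order): [15, 12, 33, 11, None, 27, 42, None, None, None, None, 41, 48]


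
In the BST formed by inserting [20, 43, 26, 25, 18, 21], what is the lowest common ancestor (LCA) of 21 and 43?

Tree insertion order: [20, 43, 26, 25, 18, 21]
Tree (level-order array): [20, 18, 43, None, None, 26, None, 25, None, 21]
In a BST, the LCA of p=21, q=43 is the first node v on the
root-to-leaf path with p <= v <= q (go left if both < v, right if both > v).
Walk from root:
  at 20: both 21 and 43 > 20, go right
  at 43: 21 <= 43 <= 43, this is the LCA
LCA = 43


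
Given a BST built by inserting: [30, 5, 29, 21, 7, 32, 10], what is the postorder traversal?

Tree insertion order: [30, 5, 29, 21, 7, 32, 10]
Tree (level-order array): [30, 5, 32, None, 29, None, None, 21, None, 7, None, None, 10]
Postorder traversal: [10, 7, 21, 29, 5, 32, 30]


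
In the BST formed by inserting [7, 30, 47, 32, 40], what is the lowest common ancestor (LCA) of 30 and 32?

Tree insertion order: [7, 30, 47, 32, 40]
Tree (level-order array): [7, None, 30, None, 47, 32, None, None, 40]
In a BST, the LCA of p=30, q=32 is the first node v on the
root-to-leaf path with p <= v <= q (go left if both < v, right if both > v).
Walk from root:
  at 7: both 30 and 32 > 7, go right
  at 30: 30 <= 30 <= 32, this is the LCA
LCA = 30


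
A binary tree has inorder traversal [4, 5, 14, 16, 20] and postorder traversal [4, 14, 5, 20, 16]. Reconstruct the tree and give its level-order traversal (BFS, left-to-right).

Inorder:   [4, 5, 14, 16, 20]
Postorder: [4, 14, 5, 20, 16]
Algorithm: postorder visits root last, so walk postorder right-to-left;
each value is the root of the current inorder slice — split it at that
value, recurse on the right subtree first, then the left.
Recursive splits:
  root=16; inorder splits into left=[4, 5, 14], right=[20]
  root=20; inorder splits into left=[], right=[]
  root=5; inorder splits into left=[4], right=[14]
  root=14; inorder splits into left=[], right=[]
  root=4; inorder splits into left=[], right=[]
Reconstructed level-order: [16, 5, 20, 4, 14]


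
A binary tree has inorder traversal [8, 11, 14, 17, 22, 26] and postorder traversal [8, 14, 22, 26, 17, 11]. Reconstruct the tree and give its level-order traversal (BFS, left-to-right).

Inorder:   [8, 11, 14, 17, 22, 26]
Postorder: [8, 14, 22, 26, 17, 11]
Algorithm: postorder visits root last, so walk postorder right-to-left;
each value is the root of the current inorder slice — split it at that
value, recurse on the right subtree first, then the left.
Recursive splits:
  root=11; inorder splits into left=[8], right=[14, 17, 22, 26]
  root=17; inorder splits into left=[14], right=[22, 26]
  root=26; inorder splits into left=[22], right=[]
  root=22; inorder splits into left=[], right=[]
  root=14; inorder splits into left=[], right=[]
  root=8; inorder splits into left=[], right=[]
Reconstructed level-order: [11, 8, 17, 14, 26, 22]


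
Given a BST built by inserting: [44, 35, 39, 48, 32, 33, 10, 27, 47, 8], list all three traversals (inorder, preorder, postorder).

Tree insertion order: [44, 35, 39, 48, 32, 33, 10, 27, 47, 8]
Tree (level-order array): [44, 35, 48, 32, 39, 47, None, 10, 33, None, None, None, None, 8, 27]
Inorder (L, root, R): [8, 10, 27, 32, 33, 35, 39, 44, 47, 48]
Preorder (root, L, R): [44, 35, 32, 10, 8, 27, 33, 39, 48, 47]
Postorder (L, R, root): [8, 27, 10, 33, 32, 39, 35, 47, 48, 44]


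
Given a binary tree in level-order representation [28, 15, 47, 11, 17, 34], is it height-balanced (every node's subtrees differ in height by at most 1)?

Tree (level-order array): [28, 15, 47, 11, 17, 34]
Definition: a tree is height-balanced if, at every node, |h(left) - h(right)| <= 1 (empty subtree has height -1).
Bottom-up per-node check:
  node 11: h_left=-1, h_right=-1, diff=0 [OK], height=0
  node 17: h_left=-1, h_right=-1, diff=0 [OK], height=0
  node 15: h_left=0, h_right=0, diff=0 [OK], height=1
  node 34: h_left=-1, h_right=-1, diff=0 [OK], height=0
  node 47: h_left=0, h_right=-1, diff=1 [OK], height=1
  node 28: h_left=1, h_right=1, diff=0 [OK], height=2
All nodes satisfy the balance condition.
Result: Balanced


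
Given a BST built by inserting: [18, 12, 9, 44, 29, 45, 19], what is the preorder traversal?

Tree insertion order: [18, 12, 9, 44, 29, 45, 19]
Tree (level-order array): [18, 12, 44, 9, None, 29, 45, None, None, 19]
Preorder traversal: [18, 12, 9, 44, 29, 19, 45]


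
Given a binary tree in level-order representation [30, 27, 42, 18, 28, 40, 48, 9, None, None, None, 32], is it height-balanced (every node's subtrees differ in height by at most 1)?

Tree (level-order array): [30, 27, 42, 18, 28, 40, 48, 9, None, None, None, 32]
Definition: a tree is height-balanced if, at every node, |h(left) - h(right)| <= 1 (empty subtree has height -1).
Bottom-up per-node check:
  node 9: h_left=-1, h_right=-1, diff=0 [OK], height=0
  node 18: h_left=0, h_right=-1, diff=1 [OK], height=1
  node 28: h_left=-1, h_right=-1, diff=0 [OK], height=0
  node 27: h_left=1, h_right=0, diff=1 [OK], height=2
  node 32: h_left=-1, h_right=-1, diff=0 [OK], height=0
  node 40: h_left=0, h_right=-1, diff=1 [OK], height=1
  node 48: h_left=-1, h_right=-1, diff=0 [OK], height=0
  node 42: h_left=1, h_right=0, diff=1 [OK], height=2
  node 30: h_left=2, h_right=2, diff=0 [OK], height=3
All nodes satisfy the balance condition.
Result: Balanced


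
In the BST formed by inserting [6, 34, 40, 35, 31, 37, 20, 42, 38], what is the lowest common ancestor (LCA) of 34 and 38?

Tree insertion order: [6, 34, 40, 35, 31, 37, 20, 42, 38]
Tree (level-order array): [6, None, 34, 31, 40, 20, None, 35, 42, None, None, None, 37, None, None, None, 38]
In a BST, the LCA of p=34, q=38 is the first node v on the
root-to-leaf path with p <= v <= q (go left if both < v, right if both > v).
Walk from root:
  at 6: both 34 and 38 > 6, go right
  at 34: 34 <= 34 <= 38, this is the LCA
LCA = 34


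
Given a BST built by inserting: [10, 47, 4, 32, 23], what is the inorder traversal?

Tree insertion order: [10, 47, 4, 32, 23]
Tree (level-order array): [10, 4, 47, None, None, 32, None, 23]
Inorder traversal: [4, 10, 23, 32, 47]


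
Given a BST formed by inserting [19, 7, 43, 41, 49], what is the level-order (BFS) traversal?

Tree insertion order: [19, 7, 43, 41, 49]
Tree (level-order array): [19, 7, 43, None, None, 41, 49]
BFS from the root, enqueuing left then right child of each popped node:
  queue [19] -> pop 19, enqueue [7, 43], visited so far: [19]
  queue [7, 43] -> pop 7, enqueue [none], visited so far: [19, 7]
  queue [43] -> pop 43, enqueue [41, 49], visited so far: [19, 7, 43]
  queue [41, 49] -> pop 41, enqueue [none], visited so far: [19, 7, 43, 41]
  queue [49] -> pop 49, enqueue [none], visited so far: [19, 7, 43, 41, 49]
Result: [19, 7, 43, 41, 49]


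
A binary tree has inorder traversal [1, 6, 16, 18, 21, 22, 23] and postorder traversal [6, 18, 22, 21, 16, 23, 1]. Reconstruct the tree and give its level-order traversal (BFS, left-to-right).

Inorder:   [1, 6, 16, 18, 21, 22, 23]
Postorder: [6, 18, 22, 21, 16, 23, 1]
Algorithm: postorder visits root last, so walk postorder right-to-left;
each value is the root of the current inorder slice — split it at that
value, recurse on the right subtree first, then the left.
Recursive splits:
  root=1; inorder splits into left=[], right=[6, 16, 18, 21, 22, 23]
  root=23; inorder splits into left=[6, 16, 18, 21, 22], right=[]
  root=16; inorder splits into left=[6], right=[18, 21, 22]
  root=21; inorder splits into left=[18], right=[22]
  root=22; inorder splits into left=[], right=[]
  root=18; inorder splits into left=[], right=[]
  root=6; inorder splits into left=[], right=[]
Reconstructed level-order: [1, 23, 16, 6, 21, 18, 22]


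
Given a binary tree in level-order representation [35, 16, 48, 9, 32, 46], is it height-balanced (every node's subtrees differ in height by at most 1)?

Tree (level-order array): [35, 16, 48, 9, 32, 46]
Definition: a tree is height-balanced if, at every node, |h(left) - h(right)| <= 1 (empty subtree has height -1).
Bottom-up per-node check:
  node 9: h_left=-1, h_right=-1, diff=0 [OK], height=0
  node 32: h_left=-1, h_right=-1, diff=0 [OK], height=0
  node 16: h_left=0, h_right=0, diff=0 [OK], height=1
  node 46: h_left=-1, h_right=-1, diff=0 [OK], height=0
  node 48: h_left=0, h_right=-1, diff=1 [OK], height=1
  node 35: h_left=1, h_right=1, diff=0 [OK], height=2
All nodes satisfy the balance condition.
Result: Balanced


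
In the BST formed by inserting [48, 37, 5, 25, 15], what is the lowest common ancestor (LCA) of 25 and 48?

Tree insertion order: [48, 37, 5, 25, 15]
Tree (level-order array): [48, 37, None, 5, None, None, 25, 15]
In a BST, the LCA of p=25, q=48 is the first node v on the
root-to-leaf path with p <= v <= q (go left if both < v, right if both > v).
Walk from root:
  at 48: 25 <= 48 <= 48, this is the LCA
LCA = 48


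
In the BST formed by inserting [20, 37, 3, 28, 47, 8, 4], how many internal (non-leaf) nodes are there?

Tree built from: [20, 37, 3, 28, 47, 8, 4]
Tree (level-order array): [20, 3, 37, None, 8, 28, 47, 4]
Rule: An internal node has at least one child.
Per-node child counts:
  node 20: 2 child(ren)
  node 3: 1 child(ren)
  node 8: 1 child(ren)
  node 4: 0 child(ren)
  node 37: 2 child(ren)
  node 28: 0 child(ren)
  node 47: 0 child(ren)
Matching nodes: [20, 3, 8, 37]
Count of internal (non-leaf) nodes: 4


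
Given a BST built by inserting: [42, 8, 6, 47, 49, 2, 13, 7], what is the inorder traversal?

Tree insertion order: [42, 8, 6, 47, 49, 2, 13, 7]
Tree (level-order array): [42, 8, 47, 6, 13, None, 49, 2, 7]
Inorder traversal: [2, 6, 7, 8, 13, 42, 47, 49]


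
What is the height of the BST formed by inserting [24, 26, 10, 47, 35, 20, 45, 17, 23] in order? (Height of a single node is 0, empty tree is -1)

Insertion order: [24, 26, 10, 47, 35, 20, 45, 17, 23]
Tree (level-order array): [24, 10, 26, None, 20, None, 47, 17, 23, 35, None, None, None, None, None, None, 45]
Compute height bottom-up (empty subtree = -1):
  height(17) = 1 + max(-1, -1) = 0
  height(23) = 1 + max(-1, -1) = 0
  height(20) = 1 + max(0, 0) = 1
  height(10) = 1 + max(-1, 1) = 2
  height(45) = 1 + max(-1, -1) = 0
  height(35) = 1 + max(-1, 0) = 1
  height(47) = 1 + max(1, -1) = 2
  height(26) = 1 + max(-1, 2) = 3
  height(24) = 1 + max(2, 3) = 4
Height = 4


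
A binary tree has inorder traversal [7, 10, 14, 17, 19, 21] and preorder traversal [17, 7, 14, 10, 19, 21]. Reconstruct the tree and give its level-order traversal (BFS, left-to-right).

Inorder:  [7, 10, 14, 17, 19, 21]
Preorder: [17, 7, 14, 10, 19, 21]
Algorithm: preorder visits root first, so consume preorder in order;
for each root, split the current inorder slice at that value into
left-subtree inorder and right-subtree inorder, then recurse.
Recursive splits:
  root=17; inorder splits into left=[7, 10, 14], right=[19, 21]
  root=7; inorder splits into left=[], right=[10, 14]
  root=14; inorder splits into left=[10], right=[]
  root=10; inorder splits into left=[], right=[]
  root=19; inorder splits into left=[], right=[21]
  root=21; inorder splits into left=[], right=[]
Reconstructed level-order: [17, 7, 19, 14, 21, 10]


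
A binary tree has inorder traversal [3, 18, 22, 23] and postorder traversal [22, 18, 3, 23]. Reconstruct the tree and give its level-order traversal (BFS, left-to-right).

Inorder:   [3, 18, 22, 23]
Postorder: [22, 18, 3, 23]
Algorithm: postorder visits root last, so walk postorder right-to-left;
each value is the root of the current inorder slice — split it at that
value, recurse on the right subtree first, then the left.
Recursive splits:
  root=23; inorder splits into left=[3, 18, 22], right=[]
  root=3; inorder splits into left=[], right=[18, 22]
  root=18; inorder splits into left=[], right=[22]
  root=22; inorder splits into left=[], right=[]
Reconstructed level-order: [23, 3, 18, 22]


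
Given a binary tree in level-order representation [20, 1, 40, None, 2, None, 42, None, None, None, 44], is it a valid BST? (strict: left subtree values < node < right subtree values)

Level-order array: [20, 1, 40, None, 2, None, 42, None, None, None, 44]
Validate using subtree bounds (lo, hi): at each node, require lo < value < hi,
then recurse left with hi=value and right with lo=value.
Preorder trace (stopping at first violation):
  at node 20 with bounds (-inf, +inf): OK
  at node 1 with bounds (-inf, 20): OK
  at node 2 with bounds (1, 20): OK
  at node 40 with bounds (20, +inf): OK
  at node 42 with bounds (40, +inf): OK
  at node 44 with bounds (42, +inf): OK
No violation found at any node.
Result: Valid BST


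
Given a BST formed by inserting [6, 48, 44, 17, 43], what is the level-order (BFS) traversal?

Tree insertion order: [6, 48, 44, 17, 43]
Tree (level-order array): [6, None, 48, 44, None, 17, None, None, 43]
BFS from the root, enqueuing left then right child of each popped node:
  queue [6] -> pop 6, enqueue [48], visited so far: [6]
  queue [48] -> pop 48, enqueue [44], visited so far: [6, 48]
  queue [44] -> pop 44, enqueue [17], visited so far: [6, 48, 44]
  queue [17] -> pop 17, enqueue [43], visited so far: [6, 48, 44, 17]
  queue [43] -> pop 43, enqueue [none], visited so far: [6, 48, 44, 17, 43]
Result: [6, 48, 44, 17, 43]


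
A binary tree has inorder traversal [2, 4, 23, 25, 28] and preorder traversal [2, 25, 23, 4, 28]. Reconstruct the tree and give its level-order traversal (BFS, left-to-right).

Inorder:  [2, 4, 23, 25, 28]
Preorder: [2, 25, 23, 4, 28]
Algorithm: preorder visits root first, so consume preorder in order;
for each root, split the current inorder slice at that value into
left-subtree inorder and right-subtree inorder, then recurse.
Recursive splits:
  root=2; inorder splits into left=[], right=[4, 23, 25, 28]
  root=25; inorder splits into left=[4, 23], right=[28]
  root=23; inorder splits into left=[4], right=[]
  root=4; inorder splits into left=[], right=[]
  root=28; inorder splits into left=[], right=[]
Reconstructed level-order: [2, 25, 23, 28, 4]


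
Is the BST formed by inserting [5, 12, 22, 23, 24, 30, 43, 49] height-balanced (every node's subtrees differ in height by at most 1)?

Tree (level-order array): [5, None, 12, None, 22, None, 23, None, 24, None, 30, None, 43, None, 49]
Definition: a tree is height-balanced if, at every node, |h(left) - h(right)| <= 1 (empty subtree has height -1).
Bottom-up per-node check:
  node 49: h_left=-1, h_right=-1, diff=0 [OK], height=0
  node 43: h_left=-1, h_right=0, diff=1 [OK], height=1
  node 30: h_left=-1, h_right=1, diff=2 [FAIL (|-1-1|=2 > 1)], height=2
  node 24: h_left=-1, h_right=2, diff=3 [FAIL (|-1-2|=3 > 1)], height=3
  node 23: h_left=-1, h_right=3, diff=4 [FAIL (|-1-3|=4 > 1)], height=4
  node 22: h_left=-1, h_right=4, diff=5 [FAIL (|-1-4|=5 > 1)], height=5
  node 12: h_left=-1, h_right=5, diff=6 [FAIL (|-1-5|=6 > 1)], height=6
  node 5: h_left=-1, h_right=6, diff=7 [FAIL (|-1-6|=7 > 1)], height=7
Node 30 violates the condition: |-1 - 1| = 2 > 1.
Result: Not balanced


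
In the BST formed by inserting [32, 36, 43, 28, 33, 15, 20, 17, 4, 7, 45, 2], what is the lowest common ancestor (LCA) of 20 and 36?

Tree insertion order: [32, 36, 43, 28, 33, 15, 20, 17, 4, 7, 45, 2]
Tree (level-order array): [32, 28, 36, 15, None, 33, 43, 4, 20, None, None, None, 45, 2, 7, 17]
In a BST, the LCA of p=20, q=36 is the first node v on the
root-to-leaf path with p <= v <= q (go left if both < v, right if both > v).
Walk from root:
  at 32: 20 <= 32 <= 36, this is the LCA
LCA = 32


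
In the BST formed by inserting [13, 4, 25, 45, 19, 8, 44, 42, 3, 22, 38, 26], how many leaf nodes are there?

Tree built from: [13, 4, 25, 45, 19, 8, 44, 42, 3, 22, 38, 26]
Tree (level-order array): [13, 4, 25, 3, 8, 19, 45, None, None, None, None, None, 22, 44, None, None, None, 42, None, 38, None, 26]
Rule: A leaf has 0 children.
Per-node child counts:
  node 13: 2 child(ren)
  node 4: 2 child(ren)
  node 3: 0 child(ren)
  node 8: 0 child(ren)
  node 25: 2 child(ren)
  node 19: 1 child(ren)
  node 22: 0 child(ren)
  node 45: 1 child(ren)
  node 44: 1 child(ren)
  node 42: 1 child(ren)
  node 38: 1 child(ren)
  node 26: 0 child(ren)
Matching nodes: [3, 8, 22, 26]
Count of leaf nodes: 4


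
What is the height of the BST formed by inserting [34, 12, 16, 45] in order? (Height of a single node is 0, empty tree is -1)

Insertion order: [34, 12, 16, 45]
Tree (level-order array): [34, 12, 45, None, 16]
Compute height bottom-up (empty subtree = -1):
  height(16) = 1 + max(-1, -1) = 0
  height(12) = 1 + max(-1, 0) = 1
  height(45) = 1 + max(-1, -1) = 0
  height(34) = 1 + max(1, 0) = 2
Height = 2


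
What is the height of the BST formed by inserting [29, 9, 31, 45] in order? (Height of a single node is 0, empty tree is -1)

Insertion order: [29, 9, 31, 45]
Tree (level-order array): [29, 9, 31, None, None, None, 45]
Compute height bottom-up (empty subtree = -1):
  height(9) = 1 + max(-1, -1) = 0
  height(45) = 1 + max(-1, -1) = 0
  height(31) = 1 + max(-1, 0) = 1
  height(29) = 1 + max(0, 1) = 2
Height = 2


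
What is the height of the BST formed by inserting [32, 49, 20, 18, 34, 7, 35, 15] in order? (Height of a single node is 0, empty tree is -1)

Insertion order: [32, 49, 20, 18, 34, 7, 35, 15]
Tree (level-order array): [32, 20, 49, 18, None, 34, None, 7, None, None, 35, None, 15]
Compute height bottom-up (empty subtree = -1):
  height(15) = 1 + max(-1, -1) = 0
  height(7) = 1 + max(-1, 0) = 1
  height(18) = 1 + max(1, -1) = 2
  height(20) = 1 + max(2, -1) = 3
  height(35) = 1 + max(-1, -1) = 0
  height(34) = 1 + max(-1, 0) = 1
  height(49) = 1 + max(1, -1) = 2
  height(32) = 1 + max(3, 2) = 4
Height = 4


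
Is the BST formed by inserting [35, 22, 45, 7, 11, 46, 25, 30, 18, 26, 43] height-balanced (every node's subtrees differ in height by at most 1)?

Tree (level-order array): [35, 22, 45, 7, 25, 43, 46, None, 11, None, 30, None, None, None, None, None, 18, 26]
Definition: a tree is height-balanced if, at every node, |h(left) - h(right)| <= 1 (empty subtree has height -1).
Bottom-up per-node check:
  node 18: h_left=-1, h_right=-1, diff=0 [OK], height=0
  node 11: h_left=-1, h_right=0, diff=1 [OK], height=1
  node 7: h_left=-1, h_right=1, diff=2 [FAIL (|-1-1|=2 > 1)], height=2
  node 26: h_left=-1, h_right=-1, diff=0 [OK], height=0
  node 30: h_left=0, h_right=-1, diff=1 [OK], height=1
  node 25: h_left=-1, h_right=1, diff=2 [FAIL (|-1-1|=2 > 1)], height=2
  node 22: h_left=2, h_right=2, diff=0 [OK], height=3
  node 43: h_left=-1, h_right=-1, diff=0 [OK], height=0
  node 46: h_left=-1, h_right=-1, diff=0 [OK], height=0
  node 45: h_left=0, h_right=0, diff=0 [OK], height=1
  node 35: h_left=3, h_right=1, diff=2 [FAIL (|3-1|=2 > 1)], height=4
Node 7 violates the condition: |-1 - 1| = 2 > 1.
Result: Not balanced


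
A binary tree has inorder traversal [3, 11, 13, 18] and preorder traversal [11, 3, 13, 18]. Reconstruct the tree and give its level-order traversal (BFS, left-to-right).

Inorder:  [3, 11, 13, 18]
Preorder: [11, 3, 13, 18]
Algorithm: preorder visits root first, so consume preorder in order;
for each root, split the current inorder slice at that value into
left-subtree inorder and right-subtree inorder, then recurse.
Recursive splits:
  root=11; inorder splits into left=[3], right=[13, 18]
  root=3; inorder splits into left=[], right=[]
  root=13; inorder splits into left=[], right=[18]
  root=18; inorder splits into left=[], right=[]
Reconstructed level-order: [11, 3, 13, 18]


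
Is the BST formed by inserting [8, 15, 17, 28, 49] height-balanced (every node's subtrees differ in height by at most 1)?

Tree (level-order array): [8, None, 15, None, 17, None, 28, None, 49]
Definition: a tree is height-balanced if, at every node, |h(left) - h(right)| <= 1 (empty subtree has height -1).
Bottom-up per-node check:
  node 49: h_left=-1, h_right=-1, diff=0 [OK], height=0
  node 28: h_left=-1, h_right=0, diff=1 [OK], height=1
  node 17: h_left=-1, h_right=1, diff=2 [FAIL (|-1-1|=2 > 1)], height=2
  node 15: h_left=-1, h_right=2, diff=3 [FAIL (|-1-2|=3 > 1)], height=3
  node 8: h_left=-1, h_right=3, diff=4 [FAIL (|-1-3|=4 > 1)], height=4
Node 17 violates the condition: |-1 - 1| = 2 > 1.
Result: Not balanced


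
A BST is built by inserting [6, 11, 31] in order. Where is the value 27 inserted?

Starting tree (level order): [6, None, 11, None, 31]
Insertion path: 6 -> 11 -> 31
Result: insert 27 as left child of 31
Final tree (level order): [6, None, 11, None, 31, 27]


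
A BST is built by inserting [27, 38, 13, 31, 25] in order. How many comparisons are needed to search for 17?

Search path for 17: 27 -> 13 -> 25
Found: False
Comparisons: 3


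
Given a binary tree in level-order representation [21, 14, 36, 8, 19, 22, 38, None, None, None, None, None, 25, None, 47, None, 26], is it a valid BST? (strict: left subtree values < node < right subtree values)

Level-order array: [21, 14, 36, 8, 19, 22, 38, None, None, None, None, None, 25, None, 47, None, 26]
Validate using subtree bounds (lo, hi): at each node, require lo < value < hi,
then recurse left with hi=value and right with lo=value.
Preorder trace (stopping at first violation):
  at node 21 with bounds (-inf, +inf): OK
  at node 14 with bounds (-inf, 21): OK
  at node 8 with bounds (-inf, 14): OK
  at node 19 with bounds (14, 21): OK
  at node 36 with bounds (21, +inf): OK
  at node 22 with bounds (21, 36): OK
  at node 25 with bounds (22, 36): OK
  at node 26 with bounds (25, 36): OK
  at node 38 with bounds (36, +inf): OK
  at node 47 with bounds (38, +inf): OK
No violation found at any node.
Result: Valid BST


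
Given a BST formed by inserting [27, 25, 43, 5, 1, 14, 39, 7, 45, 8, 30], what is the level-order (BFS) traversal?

Tree insertion order: [27, 25, 43, 5, 1, 14, 39, 7, 45, 8, 30]
Tree (level-order array): [27, 25, 43, 5, None, 39, 45, 1, 14, 30, None, None, None, None, None, 7, None, None, None, None, 8]
BFS from the root, enqueuing left then right child of each popped node:
  queue [27] -> pop 27, enqueue [25, 43], visited so far: [27]
  queue [25, 43] -> pop 25, enqueue [5], visited so far: [27, 25]
  queue [43, 5] -> pop 43, enqueue [39, 45], visited so far: [27, 25, 43]
  queue [5, 39, 45] -> pop 5, enqueue [1, 14], visited so far: [27, 25, 43, 5]
  queue [39, 45, 1, 14] -> pop 39, enqueue [30], visited so far: [27, 25, 43, 5, 39]
  queue [45, 1, 14, 30] -> pop 45, enqueue [none], visited so far: [27, 25, 43, 5, 39, 45]
  queue [1, 14, 30] -> pop 1, enqueue [none], visited so far: [27, 25, 43, 5, 39, 45, 1]
  queue [14, 30] -> pop 14, enqueue [7], visited so far: [27, 25, 43, 5, 39, 45, 1, 14]
  queue [30, 7] -> pop 30, enqueue [none], visited so far: [27, 25, 43, 5, 39, 45, 1, 14, 30]
  queue [7] -> pop 7, enqueue [8], visited so far: [27, 25, 43, 5, 39, 45, 1, 14, 30, 7]
  queue [8] -> pop 8, enqueue [none], visited so far: [27, 25, 43, 5, 39, 45, 1, 14, 30, 7, 8]
Result: [27, 25, 43, 5, 39, 45, 1, 14, 30, 7, 8]


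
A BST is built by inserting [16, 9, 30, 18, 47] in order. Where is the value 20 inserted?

Starting tree (level order): [16, 9, 30, None, None, 18, 47]
Insertion path: 16 -> 30 -> 18
Result: insert 20 as right child of 18
Final tree (level order): [16, 9, 30, None, None, 18, 47, None, 20]


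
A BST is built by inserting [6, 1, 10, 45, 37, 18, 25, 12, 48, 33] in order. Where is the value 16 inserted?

Starting tree (level order): [6, 1, 10, None, None, None, 45, 37, 48, 18, None, None, None, 12, 25, None, None, None, 33]
Insertion path: 6 -> 10 -> 45 -> 37 -> 18 -> 12
Result: insert 16 as right child of 12
Final tree (level order): [6, 1, 10, None, None, None, 45, 37, 48, 18, None, None, None, 12, 25, None, 16, None, 33]


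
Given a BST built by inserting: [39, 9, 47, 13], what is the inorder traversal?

Tree insertion order: [39, 9, 47, 13]
Tree (level-order array): [39, 9, 47, None, 13]
Inorder traversal: [9, 13, 39, 47]


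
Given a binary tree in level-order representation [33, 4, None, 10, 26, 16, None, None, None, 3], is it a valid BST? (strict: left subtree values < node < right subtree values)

Level-order array: [33, 4, None, 10, 26, 16, None, None, None, 3]
Validate using subtree bounds (lo, hi): at each node, require lo < value < hi,
then recurse left with hi=value and right with lo=value.
Preorder trace (stopping at first violation):
  at node 33 with bounds (-inf, +inf): OK
  at node 4 with bounds (-inf, 33): OK
  at node 10 with bounds (-inf, 4): VIOLATION
Node 10 violates its bound: not (-inf < 10 < 4).
Result: Not a valid BST


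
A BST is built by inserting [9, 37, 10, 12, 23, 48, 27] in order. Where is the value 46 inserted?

Starting tree (level order): [9, None, 37, 10, 48, None, 12, None, None, None, 23, None, 27]
Insertion path: 9 -> 37 -> 48
Result: insert 46 as left child of 48
Final tree (level order): [9, None, 37, 10, 48, None, 12, 46, None, None, 23, None, None, None, 27]


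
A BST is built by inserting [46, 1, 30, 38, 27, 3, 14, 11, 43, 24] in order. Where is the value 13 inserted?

Starting tree (level order): [46, 1, None, None, 30, 27, 38, 3, None, None, 43, None, 14, None, None, 11, 24]
Insertion path: 46 -> 1 -> 30 -> 27 -> 3 -> 14 -> 11
Result: insert 13 as right child of 11
Final tree (level order): [46, 1, None, None, 30, 27, 38, 3, None, None, 43, None, 14, None, None, 11, 24, None, 13]


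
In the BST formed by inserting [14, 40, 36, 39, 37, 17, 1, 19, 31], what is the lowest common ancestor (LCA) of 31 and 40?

Tree insertion order: [14, 40, 36, 39, 37, 17, 1, 19, 31]
Tree (level-order array): [14, 1, 40, None, None, 36, None, 17, 39, None, 19, 37, None, None, 31]
In a BST, the LCA of p=31, q=40 is the first node v on the
root-to-leaf path with p <= v <= q (go left if both < v, right if both > v).
Walk from root:
  at 14: both 31 and 40 > 14, go right
  at 40: 31 <= 40 <= 40, this is the LCA
LCA = 40


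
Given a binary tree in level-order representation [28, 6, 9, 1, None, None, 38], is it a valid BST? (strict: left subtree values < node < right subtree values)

Level-order array: [28, 6, 9, 1, None, None, 38]
Validate using subtree bounds (lo, hi): at each node, require lo < value < hi,
then recurse left with hi=value and right with lo=value.
Preorder trace (stopping at first violation):
  at node 28 with bounds (-inf, +inf): OK
  at node 6 with bounds (-inf, 28): OK
  at node 1 with bounds (-inf, 6): OK
  at node 9 with bounds (28, +inf): VIOLATION
Node 9 violates its bound: not (28 < 9 < +inf).
Result: Not a valid BST


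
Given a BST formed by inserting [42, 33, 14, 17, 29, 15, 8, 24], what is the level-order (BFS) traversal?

Tree insertion order: [42, 33, 14, 17, 29, 15, 8, 24]
Tree (level-order array): [42, 33, None, 14, None, 8, 17, None, None, 15, 29, None, None, 24]
BFS from the root, enqueuing left then right child of each popped node:
  queue [42] -> pop 42, enqueue [33], visited so far: [42]
  queue [33] -> pop 33, enqueue [14], visited so far: [42, 33]
  queue [14] -> pop 14, enqueue [8, 17], visited so far: [42, 33, 14]
  queue [8, 17] -> pop 8, enqueue [none], visited so far: [42, 33, 14, 8]
  queue [17] -> pop 17, enqueue [15, 29], visited so far: [42, 33, 14, 8, 17]
  queue [15, 29] -> pop 15, enqueue [none], visited so far: [42, 33, 14, 8, 17, 15]
  queue [29] -> pop 29, enqueue [24], visited so far: [42, 33, 14, 8, 17, 15, 29]
  queue [24] -> pop 24, enqueue [none], visited so far: [42, 33, 14, 8, 17, 15, 29, 24]
Result: [42, 33, 14, 8, 17, 15, 29, 24]


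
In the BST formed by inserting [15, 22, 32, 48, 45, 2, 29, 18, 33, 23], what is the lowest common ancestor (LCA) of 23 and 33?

Tree insertion order: [15, 22, 32, 48, 45, 2, 29, 18, 33, 23]
Tree (level-order array): [15, 2, 22, None, None, 18, 32, None, None, 29, 48, 23, None, 45, None, None, None, 33]
In a BST, the LCA of p=23, q=33 is the first node v on the
root-to-leaf path with p <= v <= q (go left if both < v, right if both > v).
Walk from root:
  at 15: both 23 and 33 > 15, go right
  at 22: both 23 and 33 > 22, go right
  at 32: 23 <= 32 <= 33, this is the LCA
LCA = 32


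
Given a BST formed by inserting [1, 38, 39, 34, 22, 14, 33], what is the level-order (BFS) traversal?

Tree insertion order: [1, 38, 39, 34, 22, 14, 33]
Tree (level-order array): [1, None, 38, 34, 39, 22, None, None, None, 14, 33]
BFS from the root, enqueuing left then right child of each popped node:
  queue [1] -> pop 1, enqueue [38], visited so far: [1]
  queue [38] -> pop 38, enqueue [34, 39], visited so far: [1, 38]
  queue [34, 39] -> pop 34, enqueue [22], visited so far: [1, 38, 34]
  queue [39, 22] -> pop 39, enqueue [none], visited so far: [1, 38, 34, 39]
  queue [22] -> pop 22, enqueue [14, 33], visited so far: [1, 38, 34, 39, 22]
  queue [14, 33] -> pop 14, enqueue [none], visited so far: [1, 38, 34, 39, 22, 14]
  queue [33] -> pop 33, enqueue [none], visited so far: [1, 38, 34, 39, 22, 14, 33]
Result: [1, 38, 34, 39, 22, 14, 33]


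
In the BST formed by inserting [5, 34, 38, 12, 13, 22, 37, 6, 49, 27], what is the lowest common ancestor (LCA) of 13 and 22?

Tree insertion order: [5, 34, 38, 12, 13, 22, 37, 6, 49, 27]
Tree (level-order array): [5, None, 34, 12, 38, 6, 13, 37, 49, None, None, None, 22, None, None, None, None, None, 27]
In a BST, the LCA of p=13, q=22 is the first node v on the
root-to-leaf path with p <= v <= q (go left if both < v, right if both > v).
Walk from root:
  at 5: both 13 and 22 > 5, go right
  at 34: both 13 and 22 < 34, go left
  at 12: both 13 and 22 > 12, go right
  at 13: 13 <= 13 <= 22, this is the LCA
LCA = 13


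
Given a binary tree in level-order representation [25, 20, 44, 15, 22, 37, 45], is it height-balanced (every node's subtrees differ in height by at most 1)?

Tree (level-order array): [25, 20, 44, 15, 22, 37, 45]
Definition: a tree is height-balanced if, at every node, |h(left) - h(right)| <= 1 (empty subtree has height -1).
Bottom-up per-node check:
  node 15: h_left=-1, h_right=-1, diff=0 [OK], height=0
  node 22: h_left=-1, h_right=-1, diff=0 [OK], height=0
  node 20: h_left=0, h_right=0, diff=0 [OK], height=1
  node 37: h_left=-1, h_right=-1, diff=0 [OK], height=0
  node 45: h_left=-1, h_right=-1, diff=0 [OK], height=0
  node 44: h_left=0, h_right=0, diff=0 [OK], height=1
  node 25: h_left=1, h_right=1, diff=0 [OK], height=2
All nodes satisfy the balance condition.
Result: Balanced


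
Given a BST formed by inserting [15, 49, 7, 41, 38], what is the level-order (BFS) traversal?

Tree insertion order: [15, 49, 7, 41, 38]
Tree (level-order array): [15, 7, 49, None, None, 41, None, 38]
BFS from the root, enqueuing left then right child of each popped node:
  queue [15] -> pop 15, enqueue [7, 49], visited so far: [15]
  queue [7, 49] -> pop 7, enqueue [none], visited so far: [15, 7]
  queue [49] -> pop 49, enqueue [41], visited so far: [15, 7, 49]
  queue [41] -> pop 41, enqueue [38], visited so far: [15, 7, 49, 41]
  queue [38] -> pop 38, enqueue [none], visited so far: [15, 7, 49, 41, 38]
Result: [15, 7, 49, 41, 38]


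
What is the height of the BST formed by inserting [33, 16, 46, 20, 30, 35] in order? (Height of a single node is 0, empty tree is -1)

Insertion order: [33, 16, 46, 20, 30, 35]
Tree (level-order array): [33, 16, 46, None, 20, 35, None, None, 30]
Compute height bottom-up (empty subtree = -1):
  height(30) = 1 + max(-1, -1) = 0
  height(20) = 1 + max(-1, 0) = 1
  height(16) = 1 + max(-1, 1) = 2
  height(35) = 1 + max(-1, -1) = 0
  height(46) = 1 + max(0, -1) = 1
  height(33) = 1 + max(2, 1) = 3
Height = 3


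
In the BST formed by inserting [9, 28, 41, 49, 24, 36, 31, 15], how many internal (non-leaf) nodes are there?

Tree built from: [9, 28, 41, 49, 24, 36, 31, 15]
Tree (level-order array): [9, None, 28, 24, 41, 15, None, 36, 49, None, None, 31]
Rule: An internal node has at least one child.
Per-node child counts:
  node 9: 1 child(ren)
  node 28: 2 child(ren)
  node 24: 1 child(ren)
  node 15: 0 child(ren)
  node 41: 2 child(ren)
  node 36: 1 child(ren)
  node 31: 0 child(ren)
  node 49: 0 child(ren)
Matching nodes: [9, 28, 24, 41, 36]
Count of internal (non-leaf) nodes: 5


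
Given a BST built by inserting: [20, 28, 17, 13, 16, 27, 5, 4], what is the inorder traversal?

Tree insertion order: [20, 28, 17, 13, 16, 27, 5, 4]
Tree (level-order array): [20, 17, 28, 13, None, 27, None, 5, 16, None, None, 4]
Inorder traversal: [4, 5, 13, 16, 17, 20, 27, 28]


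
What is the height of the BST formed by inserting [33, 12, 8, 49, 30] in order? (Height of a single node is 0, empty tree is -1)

Insertion order: [33, 12, 8, 49, 30]
Tree (level-order array): [33, 12, 49, 8, 30]
Compute height bottom-up (empty subtree = -1):
  height(8) = 1 + max(-1, -1) = 0
  height(30) = 1 + max(-1, -1) = 0
  height(12) = 1 + max(0, 0) = 1
  height(49) = 1 + max(-1, -1) = 0
  height(33) = 1 + max(1, 0) = 2
Height = 2


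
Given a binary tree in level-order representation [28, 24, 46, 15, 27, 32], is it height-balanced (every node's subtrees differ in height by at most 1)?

Tree (level-order array): [28, 24, 46, 15, 27, 32]
Definition: a tree is height-balanced if, at every node, |h(left) - h(right)| <= 1 (empty subtree has height -1).
Bottom-up per-node check:
  node 15: h_left=-1, h_right=-1, diff=0 [OK], height=0
  node 27: h_left=-1, h_right=-1, diff=0 [OK], height=0
  node 24: h_left=0, h_right=0, diff=0 [OK], height=1
  node 32: h_left=-1, h_right=-1, diff=0 [OK], height=0
  node 46: h_left=0, h_right=-1, diff=1 [OK], height=1
  node 28: h_left=1, h_right=1, diff=0 [OK], height=2
All nodes satisfy the balance condition.
Result: Balanced
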